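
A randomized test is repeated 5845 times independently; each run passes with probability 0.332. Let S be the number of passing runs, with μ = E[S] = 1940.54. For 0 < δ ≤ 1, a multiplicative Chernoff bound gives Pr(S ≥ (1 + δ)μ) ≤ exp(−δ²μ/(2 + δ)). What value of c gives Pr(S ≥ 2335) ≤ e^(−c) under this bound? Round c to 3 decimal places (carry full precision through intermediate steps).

36.393

Write 2335 = (1 + δ)μ, so δ = 2335/1940.54 − 1 = 0.2032733…
Then the exponent is δ²μ/(2 + δ) = (2335 − μ)² / (μ·(2 + δ)) = 36.392758.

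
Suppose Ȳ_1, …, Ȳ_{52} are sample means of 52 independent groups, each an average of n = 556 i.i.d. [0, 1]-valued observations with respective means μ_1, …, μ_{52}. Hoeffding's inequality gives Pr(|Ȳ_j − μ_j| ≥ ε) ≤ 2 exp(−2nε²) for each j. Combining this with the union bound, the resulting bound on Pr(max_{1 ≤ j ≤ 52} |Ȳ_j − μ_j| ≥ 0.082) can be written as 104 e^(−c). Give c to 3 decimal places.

Union bound over the 52 events: Pr(max_{1 ≤ j ≤ 52} |Ȳ_j − μ_j| ≥ 0.082) ≤ 52·2·exp(−2nε²) = 104 exp(−2·556·0.082²).
So c = 2·556·0.082² = 7.4771.

7.477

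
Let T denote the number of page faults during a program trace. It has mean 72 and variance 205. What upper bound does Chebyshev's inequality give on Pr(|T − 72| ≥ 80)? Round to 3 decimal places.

Chebyshev: Pr(|T − μ| ≥ t) ≤ Var(T)/t².
Bound = 205 / 6400 = 0.0320.

0.032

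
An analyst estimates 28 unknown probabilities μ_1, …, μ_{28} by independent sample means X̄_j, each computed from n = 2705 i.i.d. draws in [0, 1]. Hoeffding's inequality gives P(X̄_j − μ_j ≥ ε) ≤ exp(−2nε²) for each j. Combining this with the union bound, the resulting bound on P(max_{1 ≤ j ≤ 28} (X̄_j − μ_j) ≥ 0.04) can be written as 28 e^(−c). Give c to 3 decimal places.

8.656

Union bound over the 28 events: P(max_{1 ≤ j ≤ 28} (X̄_j − μ_j) ≥ 0.04) ≤ 28·exp(−2nε²) = 28 exp(−2·2705·0.04²).
So c = 2·2705·0.04² = 8.6560.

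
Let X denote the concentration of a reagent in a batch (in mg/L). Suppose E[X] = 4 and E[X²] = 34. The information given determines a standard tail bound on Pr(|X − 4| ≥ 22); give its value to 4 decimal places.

The first two moments determine the variance, so Chebyshev's inequality is the sharpest standard bound available.
Var(X) = E[X²] − (E[X])² = 34 − 16 = 18.
Chebyshev's inequality: Pr(|X − μ| ≥ t) ≤ Var(X)/t² = 18/484 = 0.0372.

0.0372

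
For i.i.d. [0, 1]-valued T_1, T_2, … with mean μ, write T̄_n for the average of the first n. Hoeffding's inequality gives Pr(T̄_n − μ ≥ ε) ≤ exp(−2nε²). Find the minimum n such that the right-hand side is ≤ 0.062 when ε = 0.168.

50

Require exp(−2nε²) ≤ 0.062, i.e. 2nε² ≥ ln(1/0.062) = 2.780621.
So n ≥ 2.780621 / (2·0.168²) = 49.260.
The smallest integer n is 50.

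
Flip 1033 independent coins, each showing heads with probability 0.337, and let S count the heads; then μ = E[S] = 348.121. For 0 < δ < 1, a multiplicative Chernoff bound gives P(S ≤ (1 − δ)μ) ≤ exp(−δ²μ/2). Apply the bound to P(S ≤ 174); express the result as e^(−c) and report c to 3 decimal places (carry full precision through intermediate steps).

43.545

Write 174 = (1 − δ)μ, so δ = 1 − 174/348.121 = 0.5001738…
Then the exponent is δ²μ/2 = (μ − 174)²/(2μ) = 43.545380.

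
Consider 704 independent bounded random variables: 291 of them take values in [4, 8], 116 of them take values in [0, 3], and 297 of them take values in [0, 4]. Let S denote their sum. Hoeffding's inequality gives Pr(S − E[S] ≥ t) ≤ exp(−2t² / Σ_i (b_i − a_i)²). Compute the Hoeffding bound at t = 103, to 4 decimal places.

0.1313

Σ(b_i − a_i)² = 291·4² + 116·3² + 297·4² = 10452.
Exponent = 2·103² / 10452 = 2.03004.
Bound = exp(−2.03004) = 0.13133.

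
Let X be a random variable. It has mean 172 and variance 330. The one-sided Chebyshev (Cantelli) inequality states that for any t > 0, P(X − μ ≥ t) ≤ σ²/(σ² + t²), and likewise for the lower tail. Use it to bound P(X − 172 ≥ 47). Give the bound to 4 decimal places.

Here σ² = 330 and t = 47, so σ² + t² = 2539.
Cantelli's bound: 330/2539 = 0.1300.

0.1300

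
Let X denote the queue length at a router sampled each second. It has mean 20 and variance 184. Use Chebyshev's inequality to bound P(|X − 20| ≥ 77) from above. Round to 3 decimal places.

Chebyshev: P(|X − μ| ≥ t) ≤ Var(X)/t².
Bound = 184 / 5929 = 0.0310.

0.031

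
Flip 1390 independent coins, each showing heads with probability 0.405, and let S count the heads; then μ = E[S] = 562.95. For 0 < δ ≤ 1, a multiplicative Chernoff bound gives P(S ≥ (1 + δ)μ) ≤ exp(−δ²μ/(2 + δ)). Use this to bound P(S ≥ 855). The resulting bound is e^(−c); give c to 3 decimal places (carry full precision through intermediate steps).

Write 855 = (1 + δ)μ, so δ = 855/562.95 − 1 = 0.518785…
Then the exponent is δ²μ/(2 + δ) = (855 − μ)² / (μ·(2 + δ)) = 60.152475.

60.152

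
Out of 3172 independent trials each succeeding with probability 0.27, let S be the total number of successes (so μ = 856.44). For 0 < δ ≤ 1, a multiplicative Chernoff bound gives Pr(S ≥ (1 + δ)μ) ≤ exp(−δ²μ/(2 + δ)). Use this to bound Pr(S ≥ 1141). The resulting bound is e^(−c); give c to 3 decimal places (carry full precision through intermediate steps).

Write 1141 = (1 + δ)μ, so δ = 1141/856.44 − 1 = 0.3322591…
Then the exponent is δ²μ/(2 + δ) = (1141 − μ)² / (μ·(2 + δ)) = 40.539087.

40.539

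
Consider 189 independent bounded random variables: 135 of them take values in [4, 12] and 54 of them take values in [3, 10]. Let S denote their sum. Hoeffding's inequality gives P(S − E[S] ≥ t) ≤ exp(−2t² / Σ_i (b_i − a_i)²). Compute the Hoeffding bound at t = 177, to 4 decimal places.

Σ(b_i − a_i)² = 135·8² + 54·7² = 11286.
Exponent = 2·177² / 11286 = 5.55183.
Bound = exp(−5.55183) = 0.00388.

0.0039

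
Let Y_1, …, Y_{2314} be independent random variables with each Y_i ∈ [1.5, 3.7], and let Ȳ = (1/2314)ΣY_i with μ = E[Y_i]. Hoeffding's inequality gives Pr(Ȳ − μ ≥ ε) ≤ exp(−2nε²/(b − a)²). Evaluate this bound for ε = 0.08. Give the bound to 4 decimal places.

Exponent: 2nε²/(b − a)² = 2·2314·0.08² / 2.2² = 6.11967.
Bound = exp(−6.11967) = 0.00220.

0.0022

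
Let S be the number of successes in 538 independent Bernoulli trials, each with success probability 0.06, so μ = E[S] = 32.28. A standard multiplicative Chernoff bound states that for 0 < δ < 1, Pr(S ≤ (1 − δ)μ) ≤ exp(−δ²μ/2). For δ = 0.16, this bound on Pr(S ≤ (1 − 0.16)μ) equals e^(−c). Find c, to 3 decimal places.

0.413

c = δ²μ/2 = 0.16²·32.28/2 = 0.4132.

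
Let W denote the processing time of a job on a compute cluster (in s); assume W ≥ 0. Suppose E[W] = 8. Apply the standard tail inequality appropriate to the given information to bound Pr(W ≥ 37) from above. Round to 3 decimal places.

Only the mean of a non-negative variable is known, so Markov's inequality is the applicable tail bound.
Markov's inequality: for a non-negative random variable, Pr(W ≥ a) ≤ E[W]/a.
Here E[W] = 8 and a = 37, so the bound is 8/37 = 0.2162.

0.216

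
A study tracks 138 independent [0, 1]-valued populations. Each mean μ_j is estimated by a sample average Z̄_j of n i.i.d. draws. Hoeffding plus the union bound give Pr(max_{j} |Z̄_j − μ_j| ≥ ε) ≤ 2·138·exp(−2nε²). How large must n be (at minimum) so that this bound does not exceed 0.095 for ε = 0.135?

Need 2·138·exp(−2nε²) ≤ 0.095, i.e. exp(−2nε²) ≤ 0.095/276.
So 2nε² ≥ ln(276/0.095) = 7.974279.
Hence n ≥ 7.974279/(2·0.135²) = 218.773.
The smallest integer n is 219.

219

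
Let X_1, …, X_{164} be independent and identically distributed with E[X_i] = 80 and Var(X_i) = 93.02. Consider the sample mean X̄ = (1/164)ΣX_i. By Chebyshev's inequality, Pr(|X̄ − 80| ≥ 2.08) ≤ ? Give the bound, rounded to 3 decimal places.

0.131

Var(X̄) = Var(X_i)/n = 93.02/164 = 0.5672.
Chebyshev: Pr(|X̄ − 80| ≥ 2.08) ≤ Var(X̄)/(2.08)² = 93.02/(164·2.08²) = 0.1311.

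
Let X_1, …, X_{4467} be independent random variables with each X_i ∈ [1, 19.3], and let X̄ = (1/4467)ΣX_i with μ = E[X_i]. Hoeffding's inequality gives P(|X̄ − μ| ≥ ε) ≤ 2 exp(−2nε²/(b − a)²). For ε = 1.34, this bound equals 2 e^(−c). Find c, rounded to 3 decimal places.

47.902

c = 2nε²/(b − a)² = 2·4467·1.34² / 18.3² = 47.9020.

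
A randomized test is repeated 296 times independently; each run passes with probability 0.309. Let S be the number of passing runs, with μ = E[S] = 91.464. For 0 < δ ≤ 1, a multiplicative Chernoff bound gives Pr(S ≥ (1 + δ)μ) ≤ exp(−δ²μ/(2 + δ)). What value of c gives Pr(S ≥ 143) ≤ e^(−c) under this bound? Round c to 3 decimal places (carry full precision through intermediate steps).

Write 143 = (1 + δ)μ, so δ = 143/91.464 − 1 = 0.5634567…
Then the exponent is δ²μ/(2 + δ) = (143 − μ)² / (μ·(2 + δ)) = 11.327791.

11.328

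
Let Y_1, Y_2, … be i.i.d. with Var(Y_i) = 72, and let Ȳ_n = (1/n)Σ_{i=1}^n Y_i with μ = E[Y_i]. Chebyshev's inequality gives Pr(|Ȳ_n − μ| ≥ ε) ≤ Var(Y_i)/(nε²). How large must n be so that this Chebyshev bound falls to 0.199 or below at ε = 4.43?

Require 72/(n·4.43²) ≤ 0.199, i.e. n ≥ 72/(0.199·4.43²) = 18.436.
The smallest integer n is 19.

19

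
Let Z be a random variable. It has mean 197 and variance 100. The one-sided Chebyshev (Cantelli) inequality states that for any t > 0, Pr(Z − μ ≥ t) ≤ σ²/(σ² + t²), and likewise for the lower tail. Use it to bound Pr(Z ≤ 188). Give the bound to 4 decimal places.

Here σ² = 100 and t = 9, so σ² + t² = 181.
Cantelli's bound: 100/181 = 0.5525.

0.5525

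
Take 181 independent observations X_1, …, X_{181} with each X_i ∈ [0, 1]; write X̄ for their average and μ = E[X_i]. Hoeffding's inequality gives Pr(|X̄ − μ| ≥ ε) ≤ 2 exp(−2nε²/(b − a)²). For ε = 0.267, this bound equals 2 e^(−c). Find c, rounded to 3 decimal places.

c = 2nε²/(b − a)² = 2·181·0.267² / 1² = 25.8066.

25.807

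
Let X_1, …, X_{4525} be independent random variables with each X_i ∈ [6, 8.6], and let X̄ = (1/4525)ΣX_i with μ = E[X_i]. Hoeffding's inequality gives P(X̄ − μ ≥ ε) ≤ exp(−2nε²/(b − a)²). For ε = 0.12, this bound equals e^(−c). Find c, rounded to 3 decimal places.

19.278

c = 2nε²/(b − a)² = 2·4525·0.12² / 2.6² = 19.2781.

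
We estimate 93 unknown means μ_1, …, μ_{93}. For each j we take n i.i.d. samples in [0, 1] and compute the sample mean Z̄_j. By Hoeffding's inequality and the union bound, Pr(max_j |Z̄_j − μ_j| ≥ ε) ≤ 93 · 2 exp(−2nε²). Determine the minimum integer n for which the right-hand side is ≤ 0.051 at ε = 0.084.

Need 2·93·exp(−2nε²) ≤ 0.051, i.e. exp(−2nε²) ≤ 0.051/186.
So 2nε² ≥ ln(186/0.051) = 8.201676.
Hence n ≥ 8.201676/(2·0.084²) = 581.185.
The smallest integer n is 582.

582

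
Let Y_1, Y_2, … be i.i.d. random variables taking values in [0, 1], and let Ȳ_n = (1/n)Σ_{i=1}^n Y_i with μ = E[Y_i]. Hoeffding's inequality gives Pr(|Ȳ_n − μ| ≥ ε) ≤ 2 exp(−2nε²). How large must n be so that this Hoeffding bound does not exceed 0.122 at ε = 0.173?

47

Require 2·exp(−2nε²) ≤ 0.122, i.e. 2nε² ≥ ln(2/0.122) = 2.796881.
So n ≥ 2.796881 / (2·0.173²) = 46.725.
The smallest integer n is 47.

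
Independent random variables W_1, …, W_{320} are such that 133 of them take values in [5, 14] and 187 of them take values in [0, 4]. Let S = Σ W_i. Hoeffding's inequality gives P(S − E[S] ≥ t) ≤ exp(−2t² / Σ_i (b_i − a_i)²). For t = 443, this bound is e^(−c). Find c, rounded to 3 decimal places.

Σ(b_i − a_i)² = 133·9² + 187·4² = 13765.
c = 2t² / 13765 = 2·443² / 13765 = 28.5142.

28.514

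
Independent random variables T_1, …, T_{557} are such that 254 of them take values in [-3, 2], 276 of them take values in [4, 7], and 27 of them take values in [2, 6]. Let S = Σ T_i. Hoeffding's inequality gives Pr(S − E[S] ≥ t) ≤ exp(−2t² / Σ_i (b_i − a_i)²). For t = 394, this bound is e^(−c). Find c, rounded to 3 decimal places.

33.507

Σ(b_i − a_i)² = 254·5² + 276·3² + 27·4² = 9266.
c = 2t² / 9266 = 2·394² / 9266 = 33.5066.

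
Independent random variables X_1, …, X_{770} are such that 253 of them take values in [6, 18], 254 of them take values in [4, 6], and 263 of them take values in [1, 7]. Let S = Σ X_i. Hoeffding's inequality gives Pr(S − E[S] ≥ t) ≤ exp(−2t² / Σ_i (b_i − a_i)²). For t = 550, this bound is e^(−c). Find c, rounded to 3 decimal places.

12.895

Σ(b_i − a_i)² = 253·12² + 254·2² + 263·6² = 46916.
c = 2t² / 46916 = 2·550² / 46916 = 12.8954.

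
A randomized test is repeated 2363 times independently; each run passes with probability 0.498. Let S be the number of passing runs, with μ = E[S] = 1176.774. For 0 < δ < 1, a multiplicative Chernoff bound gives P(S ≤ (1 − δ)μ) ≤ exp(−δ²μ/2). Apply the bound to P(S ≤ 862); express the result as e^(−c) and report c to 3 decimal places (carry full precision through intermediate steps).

42.099

Write 862 = (1 − δ)μ, so δ = 1 − 862/1176.774 = 0.2674889…
Then the exponent is δ²μ/2 = (μ − 862)²/(2μ) = 42.099278.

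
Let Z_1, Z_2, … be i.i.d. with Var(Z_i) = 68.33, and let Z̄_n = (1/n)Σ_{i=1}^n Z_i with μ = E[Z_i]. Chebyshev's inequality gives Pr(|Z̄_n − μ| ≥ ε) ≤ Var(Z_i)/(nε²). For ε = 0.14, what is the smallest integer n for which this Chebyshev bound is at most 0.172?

Require 68.33/(n·0.14²) ≤ 0.172, i.e. n ≥ 68.33/(0.172·0.14²) = 20268.747.
The smallest integer n is 20269.

20269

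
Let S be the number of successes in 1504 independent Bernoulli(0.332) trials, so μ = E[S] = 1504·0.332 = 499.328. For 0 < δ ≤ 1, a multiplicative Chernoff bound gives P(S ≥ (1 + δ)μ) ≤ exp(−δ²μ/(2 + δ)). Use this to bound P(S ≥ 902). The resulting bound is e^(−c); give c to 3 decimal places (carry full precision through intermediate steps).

115.708

Write 902 = (1 + δ)μ, so δ = 902/499.328 − 1 = 0.8064278…
Then the exponent is δ²μ/(2 + δ) = (902 − μ)² / (μ·(2 + δ)) = 115.707914.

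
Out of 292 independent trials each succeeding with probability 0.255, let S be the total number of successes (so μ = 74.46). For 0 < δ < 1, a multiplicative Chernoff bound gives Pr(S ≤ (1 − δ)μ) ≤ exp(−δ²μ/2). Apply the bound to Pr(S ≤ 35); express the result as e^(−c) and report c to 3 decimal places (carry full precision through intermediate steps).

10.456

Write 35 = (1 − δ)μ, so δ = 1 − 35/74.46 = 0.529949…
Then the exponent is δ²μ/2 = (μ − 35)²/(2μ) = 10.455893.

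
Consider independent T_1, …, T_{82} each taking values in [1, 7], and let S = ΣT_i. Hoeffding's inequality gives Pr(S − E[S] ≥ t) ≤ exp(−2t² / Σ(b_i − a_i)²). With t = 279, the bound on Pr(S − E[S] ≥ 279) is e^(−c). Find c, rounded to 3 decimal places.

52.738

Σ(b_i − a_i)² = 82·(6)² = 2952.
c = 2t²/2952 = 2·279²/2952 = 52.7378.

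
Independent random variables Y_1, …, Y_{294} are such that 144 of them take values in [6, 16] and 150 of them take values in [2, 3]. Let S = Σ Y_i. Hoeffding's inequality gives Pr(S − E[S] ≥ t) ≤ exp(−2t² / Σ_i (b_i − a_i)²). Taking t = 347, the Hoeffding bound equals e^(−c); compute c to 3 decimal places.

16.551

Σ(b_i − a_i)² = 144·10² + 150·1² = 14550.
c = 2t² / 14550 = 2·347² / 14550 = 16.5511.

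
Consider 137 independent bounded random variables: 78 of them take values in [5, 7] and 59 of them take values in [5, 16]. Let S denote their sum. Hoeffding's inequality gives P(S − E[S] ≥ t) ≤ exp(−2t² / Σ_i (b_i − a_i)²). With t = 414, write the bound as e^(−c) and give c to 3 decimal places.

46.006

Σ(b_i − a_i)² = 78·2² + 59·11² = 7451.
c = 2t² / 7451 = 2·414² / 7451 = 46.0062.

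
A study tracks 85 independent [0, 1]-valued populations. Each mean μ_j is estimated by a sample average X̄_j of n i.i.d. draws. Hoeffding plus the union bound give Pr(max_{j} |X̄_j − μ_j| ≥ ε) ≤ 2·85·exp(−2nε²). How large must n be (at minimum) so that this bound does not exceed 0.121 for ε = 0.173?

Need 2·85·exp(−2nε²) ≤ 0.121, i.e. exp(−2nε²) ≤ 0.121/170.
So 2nε² ≥ ln(170/0.121) = 7.247763.
Hence n ≥ 7.247763/(2·0.173²) = 121.083.
The smallest integer n is 122.

122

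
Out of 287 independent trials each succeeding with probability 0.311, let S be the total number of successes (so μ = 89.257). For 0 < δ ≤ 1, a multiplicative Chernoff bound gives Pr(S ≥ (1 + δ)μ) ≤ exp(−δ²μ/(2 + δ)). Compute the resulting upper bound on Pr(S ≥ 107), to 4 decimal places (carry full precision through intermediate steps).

0.2011

Write 107 = (1 + δ)μ, so δ = 107/89.257 − 1 = 0.1987855…
Then the exponent is δ²μ/(2 + δ) = (107 − μ)² / (μ·(2 + δ)) = 1.604091.
Bound = exp(−1.604091) = 0.20107.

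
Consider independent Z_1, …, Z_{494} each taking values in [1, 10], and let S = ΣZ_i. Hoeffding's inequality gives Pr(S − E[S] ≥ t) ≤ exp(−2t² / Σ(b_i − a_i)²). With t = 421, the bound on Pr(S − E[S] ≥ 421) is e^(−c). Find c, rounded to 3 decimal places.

8.859

Σ(b_i − a_i)² = 494·(9)² = 40014.
c = 2t²/40014 = 2·421²/40014 = 8.8589.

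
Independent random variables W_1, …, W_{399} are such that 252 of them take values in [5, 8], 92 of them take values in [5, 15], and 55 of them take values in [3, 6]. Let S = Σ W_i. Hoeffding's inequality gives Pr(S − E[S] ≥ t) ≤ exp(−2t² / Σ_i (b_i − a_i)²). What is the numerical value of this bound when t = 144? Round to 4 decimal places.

0.0312

Σ(b_i − a_i)² = 252·3² + 92·10² + 55·3² = 11963.
Exponent = 2·144² / 11963 = 3.46669.
Bound = exp(−3.46669) = 0.03122.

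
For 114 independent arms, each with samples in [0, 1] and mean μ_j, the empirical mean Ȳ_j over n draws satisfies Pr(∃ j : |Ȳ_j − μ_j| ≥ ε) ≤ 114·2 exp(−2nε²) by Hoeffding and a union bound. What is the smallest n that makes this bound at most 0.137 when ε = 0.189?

104

Need 2·114·exp(−2nε²) ≤ 0.137, i.e. exp(−2nε²) ≤ 0.137/228.
So 2nε² ≥ ln(228/0.137) = 7.417120.
Hence n ≥ 7.417120/(2·0.189²) = 103.820.
The smallest integer n is 104.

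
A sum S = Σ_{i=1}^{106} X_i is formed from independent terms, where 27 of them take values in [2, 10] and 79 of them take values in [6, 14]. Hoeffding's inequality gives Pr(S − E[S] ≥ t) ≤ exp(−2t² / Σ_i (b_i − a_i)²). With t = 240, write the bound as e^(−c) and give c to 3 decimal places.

Σ(b_i − a_i)² = 27·8² + 79·8² = 6784.
c = 2t² / 6784 = 2·240² / 6784 = 16.9811.

16.981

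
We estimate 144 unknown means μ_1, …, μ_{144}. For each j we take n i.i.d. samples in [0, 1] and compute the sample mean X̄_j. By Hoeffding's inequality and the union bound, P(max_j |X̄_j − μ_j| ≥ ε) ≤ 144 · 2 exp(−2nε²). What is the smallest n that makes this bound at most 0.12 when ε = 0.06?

1082

Need 2·144·exp(−2nε²) ≤ 0.12, i.e. exp(−2nε²) ≤ 0.12/288.
So 2nε² ≥ ln(288/0.12) = 7.783224.
Hence n ≥ 7.783224/(2·0.06²) = 1081.003.
The smallest integer n is 1082.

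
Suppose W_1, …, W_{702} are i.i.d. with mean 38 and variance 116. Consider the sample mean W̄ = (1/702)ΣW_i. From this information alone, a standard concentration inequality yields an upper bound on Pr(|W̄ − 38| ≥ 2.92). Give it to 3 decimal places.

With mean and variance of each term known, Chebyshev's inequality bounds the deviation of the sum (or sample mean).
Var(W̄) = Var(W_i)/n = 116/702 = 0.16524.
Chebyshev: Pr(|W̄ − 38| ≥ 2.92) ≤ Var(W̄)/(2.92)² = 116/(702·2.92²) = 0.0194.

0.019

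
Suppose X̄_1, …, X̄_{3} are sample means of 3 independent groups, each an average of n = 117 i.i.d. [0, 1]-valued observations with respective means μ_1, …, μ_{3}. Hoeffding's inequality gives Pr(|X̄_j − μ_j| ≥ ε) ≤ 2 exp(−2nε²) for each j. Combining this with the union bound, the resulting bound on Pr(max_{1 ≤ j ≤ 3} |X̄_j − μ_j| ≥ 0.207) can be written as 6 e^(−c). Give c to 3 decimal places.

Union bound over the 3 events: Pr(max_{1 ≤ j ≤ 3} |X̄_j − μ_j| ≥ 0.207) ≤ 3·2·exp(−2nε²) = 6 exp(−2·117·0.207²).
So c = 2·117·0.207² = 10.0267.

10.027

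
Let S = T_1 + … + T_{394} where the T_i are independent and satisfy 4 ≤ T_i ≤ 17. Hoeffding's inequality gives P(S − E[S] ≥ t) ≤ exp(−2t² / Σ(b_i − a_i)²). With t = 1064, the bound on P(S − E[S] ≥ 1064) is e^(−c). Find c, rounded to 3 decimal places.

34.004

Σ(b_i − a_i)² = 394·(13)² = 66586.
c = 2t²/66586 = 2·1064²/66586 = 34.0040.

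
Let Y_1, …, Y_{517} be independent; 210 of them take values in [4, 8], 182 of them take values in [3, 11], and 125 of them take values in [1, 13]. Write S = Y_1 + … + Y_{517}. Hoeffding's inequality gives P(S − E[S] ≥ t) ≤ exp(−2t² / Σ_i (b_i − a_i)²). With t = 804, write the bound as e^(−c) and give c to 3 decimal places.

Σ(b_i − a_i)² = 210·4² + 182·8² + 125·12² = 33008.
c = 2t² / 33008 = 2·804² / 33008 = 39.1672.

39.167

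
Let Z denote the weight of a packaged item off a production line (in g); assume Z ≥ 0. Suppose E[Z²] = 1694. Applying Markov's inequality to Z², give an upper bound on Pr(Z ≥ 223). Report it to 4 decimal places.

0.0341

Since Z ≥ 0, the event {Z ≥ 223} is the same as {Z² ≥ 49729}.
Markov's inequality applied to Z² gives Pr(Z² ≥ 49729) ≤ E[Z²]/49729 = 1694/49729 = 0.0341.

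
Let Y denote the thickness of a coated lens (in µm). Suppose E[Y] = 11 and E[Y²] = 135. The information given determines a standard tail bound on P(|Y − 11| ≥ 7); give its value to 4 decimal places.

The first two moments determine the variance, so Chebyshev's inequality is the sharpest standard bound available.
Var(Y) = E[Y²] − (E[Y])² = 135 − 121 = 14.
Chebyshev's inequality: P(|Y − μ| ≥ t) ≤ Var(Y)/t² = 14/49 = 0.2857.

0.2857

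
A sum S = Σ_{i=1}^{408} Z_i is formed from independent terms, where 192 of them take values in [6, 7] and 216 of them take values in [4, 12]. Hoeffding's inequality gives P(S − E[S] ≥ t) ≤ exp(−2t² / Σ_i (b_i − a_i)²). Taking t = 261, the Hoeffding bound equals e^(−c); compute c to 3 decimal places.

Σ(b_i − a_i)² = 192·1² + 216·8² = 14016.
c = 2t² / 14016 = 2·261² / 14016 = 9.7205.

9.720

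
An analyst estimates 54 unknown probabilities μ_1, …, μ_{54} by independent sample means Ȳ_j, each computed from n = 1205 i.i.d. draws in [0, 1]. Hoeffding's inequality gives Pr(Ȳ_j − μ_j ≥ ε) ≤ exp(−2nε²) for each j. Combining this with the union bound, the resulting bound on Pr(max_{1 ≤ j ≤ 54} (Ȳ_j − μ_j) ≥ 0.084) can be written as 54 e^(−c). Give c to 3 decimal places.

Union bound over the 54 events: Pr(max_{1 ≤ j ≤ 54} (Ȳ_j − μ_j) ≥ 0.084) ≤ 54·exp(−2nε²) = 54 exp(−2·1205·0.084²).
So c = 2·1205·0.084² = 17.0050.

17.005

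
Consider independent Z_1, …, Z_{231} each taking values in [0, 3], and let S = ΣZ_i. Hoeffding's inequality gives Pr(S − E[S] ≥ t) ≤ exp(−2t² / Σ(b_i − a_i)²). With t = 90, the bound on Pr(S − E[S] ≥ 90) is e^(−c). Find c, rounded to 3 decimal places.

7.792

Σ(b_i − a_i)² = 231·(3)² = 2079.
c = 2t²/2079 = 2·90²/2079 = 7.7922.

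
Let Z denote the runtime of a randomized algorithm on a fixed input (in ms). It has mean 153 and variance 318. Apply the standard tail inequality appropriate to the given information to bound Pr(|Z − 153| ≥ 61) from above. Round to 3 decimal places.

0.085

Mean and variance are known, so Chebyshev's inequality applies.
Chebyshev: Pr(|Z − μ| ≥ t) ≤ Var(Z)/t².
Bound = 318 / 3721 = 0.0855.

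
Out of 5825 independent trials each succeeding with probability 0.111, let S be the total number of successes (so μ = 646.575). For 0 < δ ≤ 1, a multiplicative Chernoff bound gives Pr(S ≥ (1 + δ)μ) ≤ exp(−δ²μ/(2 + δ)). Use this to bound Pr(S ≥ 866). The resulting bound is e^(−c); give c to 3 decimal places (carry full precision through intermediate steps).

Write 866 = (1 + δ)μ, so δ = 866/646.575 − 1 = 0.3393651…
Then the exponent is δ²μ/(2 + δ) = (866 − μ)² / (μ·(2 + δ)) = 31.831367.

31.831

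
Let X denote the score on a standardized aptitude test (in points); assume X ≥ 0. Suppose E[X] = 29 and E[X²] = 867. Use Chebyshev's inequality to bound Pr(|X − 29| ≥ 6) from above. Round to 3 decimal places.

Var(X) = E[X²] − (E[X])² = 867 − 841 = 26.
Chebyshev's inequality: Pr(|X − μ| ≥ t) ≤ Var(X)/t² = 26/36 = 0.7222.

0.722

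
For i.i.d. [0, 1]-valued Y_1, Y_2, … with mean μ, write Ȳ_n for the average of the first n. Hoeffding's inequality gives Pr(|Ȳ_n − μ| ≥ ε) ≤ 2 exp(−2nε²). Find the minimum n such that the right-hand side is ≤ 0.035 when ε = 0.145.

Require 2·exp(−2nε²) ≤ 0.035, i.e. 2nε² ≥ ln(2/0.035) = 4.045554.
So n ≥ 4.045554 / (2·0.145²) = 96.208.
The smallest integer n is 97.

97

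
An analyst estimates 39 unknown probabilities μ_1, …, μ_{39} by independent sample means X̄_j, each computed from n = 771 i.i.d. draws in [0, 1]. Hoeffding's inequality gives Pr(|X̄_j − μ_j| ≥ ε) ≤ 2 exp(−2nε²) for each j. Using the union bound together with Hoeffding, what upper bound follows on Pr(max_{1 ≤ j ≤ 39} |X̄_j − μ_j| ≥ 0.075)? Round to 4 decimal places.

0.0133

Per-experiment Hoeffding bound: 2·exp(−2·771·0.075²) = 2·exp(−8.67375) = 0.00034203.
Union bound over 39 events: 39·0.00034203 = 0.01334.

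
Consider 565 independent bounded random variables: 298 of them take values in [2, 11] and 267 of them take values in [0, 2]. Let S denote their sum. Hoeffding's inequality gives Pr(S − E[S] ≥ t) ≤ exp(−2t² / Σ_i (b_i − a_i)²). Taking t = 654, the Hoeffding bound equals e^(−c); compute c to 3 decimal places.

Σ(b_i − a_i)² = 298·9² + 267·2² = 25206.
c = 2t² / 25206 = 2·654² / 25206 = 33.9376.

33.938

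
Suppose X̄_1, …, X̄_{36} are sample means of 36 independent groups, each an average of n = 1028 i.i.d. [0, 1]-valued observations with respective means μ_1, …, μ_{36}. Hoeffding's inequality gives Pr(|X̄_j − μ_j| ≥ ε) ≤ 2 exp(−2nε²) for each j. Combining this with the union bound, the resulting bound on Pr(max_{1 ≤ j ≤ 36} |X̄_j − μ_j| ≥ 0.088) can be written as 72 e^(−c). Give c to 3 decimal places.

15.922

Union bound over the 36 events: Pr(max_{1 ≤ j ≤ 36} |X̄_j − μ_j| ≥ 0.088) ≤ 36·2·exp(−2nε²) = 72 exp(−2·1028·0.088²).
So c = 2·1028·0.088² = 15.9217.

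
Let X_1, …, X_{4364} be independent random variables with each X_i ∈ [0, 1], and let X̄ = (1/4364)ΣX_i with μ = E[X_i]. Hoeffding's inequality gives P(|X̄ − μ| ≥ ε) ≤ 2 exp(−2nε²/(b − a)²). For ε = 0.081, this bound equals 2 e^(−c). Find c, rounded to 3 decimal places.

c = 2nε²/(b − a)² = 2·4364·0.081² / 1² = 57.2644.

57.264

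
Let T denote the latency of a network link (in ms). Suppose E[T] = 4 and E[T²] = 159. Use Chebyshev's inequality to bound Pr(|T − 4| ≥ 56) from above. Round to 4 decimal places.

0.0456

Var(T) = E[T²] − (E[T])² = 159 − 16 = 143.
Chebyshev's inequality: Pr(|T − μ| ≥ t) ≤ Var(T)/t² = 143/3136 = 0.0456.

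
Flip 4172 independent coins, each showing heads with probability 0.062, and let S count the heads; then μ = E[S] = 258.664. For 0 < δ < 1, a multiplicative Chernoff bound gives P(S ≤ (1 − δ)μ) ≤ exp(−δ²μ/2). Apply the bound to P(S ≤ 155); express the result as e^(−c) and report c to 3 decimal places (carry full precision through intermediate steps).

20.773

Write 155 = (1 − δ)μ, so δ = 1 − 155/258.664 = 0.400767…
Then the exponent is δ²μ/2 = (μ − 155)²/(2μ) = 20.772556.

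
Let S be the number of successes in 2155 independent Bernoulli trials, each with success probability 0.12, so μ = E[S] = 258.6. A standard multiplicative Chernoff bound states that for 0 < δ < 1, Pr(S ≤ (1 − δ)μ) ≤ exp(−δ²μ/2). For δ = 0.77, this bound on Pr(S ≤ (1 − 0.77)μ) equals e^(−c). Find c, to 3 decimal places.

c = δ²μ/2 = 0.77²·258.6/2 = 76.6620.

76.662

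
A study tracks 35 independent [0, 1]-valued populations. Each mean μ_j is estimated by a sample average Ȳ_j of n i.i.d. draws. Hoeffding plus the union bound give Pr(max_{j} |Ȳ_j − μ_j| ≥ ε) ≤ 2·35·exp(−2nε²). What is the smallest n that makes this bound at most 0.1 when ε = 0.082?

Need 2·35·exp(−2nε²) ≤ 0.1, i.e. exp(−2nε²) ≤ 0.1/70.
So 2nε² ≥ ln(70/0.1) = 6.551080.
Hence n ≥ 6.551080/(2·0.082²) = 487.142.
The smallest integer n is 488.

488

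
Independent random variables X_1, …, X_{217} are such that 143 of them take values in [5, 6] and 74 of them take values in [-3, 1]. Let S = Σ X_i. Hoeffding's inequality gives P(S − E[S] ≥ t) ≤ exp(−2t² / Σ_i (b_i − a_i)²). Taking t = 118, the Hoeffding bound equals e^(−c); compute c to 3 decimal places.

Σ(b_i − a_i)² = 143·1² + 74·4² = 1327.
c = 2t² / 1327 = 2·118² / 1327 = 20.9857.

20.986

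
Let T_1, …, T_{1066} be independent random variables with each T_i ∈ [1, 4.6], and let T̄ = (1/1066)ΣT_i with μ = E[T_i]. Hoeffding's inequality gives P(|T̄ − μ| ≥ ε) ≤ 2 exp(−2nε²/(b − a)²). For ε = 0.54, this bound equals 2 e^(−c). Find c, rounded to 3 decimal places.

47.970

c = 2nε²/(b − a)² = 2·1066·0.54² / 3.6² = 47.9700.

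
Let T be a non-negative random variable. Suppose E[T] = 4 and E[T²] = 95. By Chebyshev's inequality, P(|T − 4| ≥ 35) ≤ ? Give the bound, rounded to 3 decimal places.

Var(T) = E[T²] − (E[T])² = 95 − 16 = 79.
Chebyshev's inequality: P(|T − μ| ≥ t) ≤ Var(T)/t² = 79/1225 = 0.0645.

0.064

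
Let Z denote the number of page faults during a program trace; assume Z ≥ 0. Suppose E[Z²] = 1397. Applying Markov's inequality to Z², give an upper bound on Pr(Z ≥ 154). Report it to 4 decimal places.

Since Z ≥ 0, the event {Z ≥ 154} is the same as {Z² ≥ 23716}.
Markov's inequality applied to Z² gives Pr(Z² ≥ 23716) ≤ E[Z²]/23716 = 1397/23716 = 0.0589.

0.0589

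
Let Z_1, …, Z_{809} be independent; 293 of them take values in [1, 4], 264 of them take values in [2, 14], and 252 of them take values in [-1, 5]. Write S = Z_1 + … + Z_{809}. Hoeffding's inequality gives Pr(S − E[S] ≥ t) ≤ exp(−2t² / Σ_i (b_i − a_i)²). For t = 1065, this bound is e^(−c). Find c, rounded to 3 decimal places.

Σ(b_i − a_i)² = 293·3² + 264·12² + 252·6² = 49725.
c = 2t² / 49725 = 2·1065² / 49725 = 45.6199.

45.620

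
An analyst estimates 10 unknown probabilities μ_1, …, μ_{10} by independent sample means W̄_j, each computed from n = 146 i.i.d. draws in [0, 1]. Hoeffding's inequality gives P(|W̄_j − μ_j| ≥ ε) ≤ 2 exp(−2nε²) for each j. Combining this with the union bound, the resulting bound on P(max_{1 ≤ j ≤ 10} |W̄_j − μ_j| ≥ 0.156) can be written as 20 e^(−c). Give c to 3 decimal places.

Union bound over the 10 events: P(max_{1 ≤ j ≤ 10} |W̄_j − μ_j| ≥ 0.156) ≤ 10·2·exp(−2nε²) = 20 exp(−2·146·0.156²).
So c = 2·146·0.156² = 7.1061.

7.106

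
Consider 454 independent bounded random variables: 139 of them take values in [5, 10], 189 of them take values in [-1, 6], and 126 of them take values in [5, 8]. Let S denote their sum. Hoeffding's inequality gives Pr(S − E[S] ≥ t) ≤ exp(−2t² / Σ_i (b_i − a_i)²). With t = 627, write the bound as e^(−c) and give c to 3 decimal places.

Σ(b_i − a_i)² = 139·5² + 189·7² + 126·3² = 13870.
c = 2t² / 13870 = 2·627² / 13870 = 56.6877.

56.688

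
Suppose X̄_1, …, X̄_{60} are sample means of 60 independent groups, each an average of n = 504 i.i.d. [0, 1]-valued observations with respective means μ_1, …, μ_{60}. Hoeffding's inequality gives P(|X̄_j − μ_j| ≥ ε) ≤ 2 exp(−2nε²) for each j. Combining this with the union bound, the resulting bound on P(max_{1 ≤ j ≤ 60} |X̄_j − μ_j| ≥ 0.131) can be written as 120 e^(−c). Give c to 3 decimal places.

17.298

Union bound over the 60 events: P(max_{1 ≤ j ≤ 60} |X̄_j − μ_j| ≥ 0.131) ≤ 60·2·exp(−2nε²) = 120 exp(−2·504·0.131²).
So c = 2·504·0.131² = 17.2983.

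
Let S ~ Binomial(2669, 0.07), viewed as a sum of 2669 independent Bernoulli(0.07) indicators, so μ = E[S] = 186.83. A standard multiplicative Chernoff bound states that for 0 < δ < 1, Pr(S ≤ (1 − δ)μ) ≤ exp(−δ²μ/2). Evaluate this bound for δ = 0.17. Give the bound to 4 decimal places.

0.0672

Exponent = δ²μ/2 = 0.17²·186.83/2 = 2.6997.
Bound = exp(−2.6997) = 0.06723.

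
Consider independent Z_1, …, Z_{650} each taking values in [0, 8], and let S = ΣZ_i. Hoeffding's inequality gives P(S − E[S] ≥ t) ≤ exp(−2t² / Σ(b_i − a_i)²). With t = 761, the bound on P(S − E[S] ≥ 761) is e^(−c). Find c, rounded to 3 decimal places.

Σ(b_i − a_i)² = 650·(8)² = 41600.
c = 2t²/41600 = 2·761²/41600 = 27.8424.

27.842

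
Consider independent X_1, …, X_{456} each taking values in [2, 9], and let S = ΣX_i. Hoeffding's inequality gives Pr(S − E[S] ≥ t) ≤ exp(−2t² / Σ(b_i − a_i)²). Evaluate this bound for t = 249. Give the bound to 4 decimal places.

Σ(b_i − a_i)² = 456·(7)² = 22344.
Exponent = 2·249²/22344 = 5.5497.
Bound = exp(−5.5497) = 0.00389.

0.0039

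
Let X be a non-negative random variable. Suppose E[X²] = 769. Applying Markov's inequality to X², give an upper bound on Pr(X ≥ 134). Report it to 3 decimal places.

0.043

Since X ≥ 0, the event {X ≥ 134} is the same as {X² ≥ 17956}.
Markov's inequality applied to X² gives Pr(X² ≥ 17956) ≤ E[X²]/17956 = 769/17956 = 0.0428.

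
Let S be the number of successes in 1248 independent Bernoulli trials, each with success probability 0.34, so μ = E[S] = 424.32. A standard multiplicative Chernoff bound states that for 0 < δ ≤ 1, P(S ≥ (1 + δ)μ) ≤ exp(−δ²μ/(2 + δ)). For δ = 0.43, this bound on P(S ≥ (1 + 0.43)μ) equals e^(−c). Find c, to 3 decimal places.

32.287

c = δ²μ/(2 + δ) = 0.43²·424.32/(2 + 0.43) = 32.2867.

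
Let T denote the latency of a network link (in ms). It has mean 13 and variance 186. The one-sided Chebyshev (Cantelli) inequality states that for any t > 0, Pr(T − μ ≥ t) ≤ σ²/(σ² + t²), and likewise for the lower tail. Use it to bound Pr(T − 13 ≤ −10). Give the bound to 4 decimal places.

Here σ² = 186 and t = 10, so σ² + t² = 286.
Cantelli's bound: 186/286 = 0.6503.

0.6503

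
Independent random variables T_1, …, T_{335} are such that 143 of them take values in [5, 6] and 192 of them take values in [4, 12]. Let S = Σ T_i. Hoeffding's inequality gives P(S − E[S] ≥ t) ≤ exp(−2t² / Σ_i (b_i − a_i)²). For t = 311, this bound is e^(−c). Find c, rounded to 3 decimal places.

15.561

Σ(b_i − a_i)² = 143·1² + 192·8² = 12431.
c = 2t² / 12431 = 2·311² / 12431 = 15.5613.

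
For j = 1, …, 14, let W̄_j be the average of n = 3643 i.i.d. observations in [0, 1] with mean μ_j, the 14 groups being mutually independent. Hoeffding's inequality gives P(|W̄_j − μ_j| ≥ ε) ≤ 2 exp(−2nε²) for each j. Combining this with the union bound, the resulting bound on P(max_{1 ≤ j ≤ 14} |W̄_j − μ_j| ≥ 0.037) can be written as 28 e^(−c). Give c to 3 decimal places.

9.975

Union bound over the 14 events: P(max_{1 ≤ j ≤ 14} |W̄_j − μ_j| ≥ 0.037) ≤ 14·2·exp(−2nε²) = 28 exp(−2·3643·0.037²).
So c = 2·3643·0.037² = 9.9745.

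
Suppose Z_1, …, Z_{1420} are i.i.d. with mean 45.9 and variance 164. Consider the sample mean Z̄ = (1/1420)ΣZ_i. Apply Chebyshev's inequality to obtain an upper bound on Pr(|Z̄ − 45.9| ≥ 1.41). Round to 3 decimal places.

0.058

Var(Z̄) = Var(Z_i)/n = 164/1420 = 0.11549.
Chebyshev: Pr(|Z̄ − 45.9| ≥ 1.41) ≤ Var(Z̄)/(1.41)² = 164/(1420·1.41²) = 0.0581.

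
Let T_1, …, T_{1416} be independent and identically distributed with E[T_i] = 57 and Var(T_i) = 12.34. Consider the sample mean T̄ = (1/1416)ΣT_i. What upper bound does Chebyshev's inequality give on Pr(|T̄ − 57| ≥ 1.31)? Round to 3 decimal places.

Var(T̄) = Var(T_i)/n = 12.34/1416 = 0.0087147.
Chebyshev: Pr(|T̄ − 57| ≥ 1.31) ≤ Var(T̄)/(1.31)² = 12.34/(1416·1.31²) = 0.0051.

0.005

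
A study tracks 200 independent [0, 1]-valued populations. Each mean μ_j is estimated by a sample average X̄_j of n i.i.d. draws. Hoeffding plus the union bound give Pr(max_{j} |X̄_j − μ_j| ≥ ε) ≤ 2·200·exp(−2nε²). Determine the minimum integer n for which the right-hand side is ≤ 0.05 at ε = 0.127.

279

Need 2·200·exp(−2nε²) ≤ 0.05, i.e. exp(−2nε²) ≤ 0.05/400.
So 2nε² ≥ ln(400/0.05) = 8.987197.
Hence n ≥ 8.987197/(2·0.127²) = 278.604.
The smallest integer n is 279.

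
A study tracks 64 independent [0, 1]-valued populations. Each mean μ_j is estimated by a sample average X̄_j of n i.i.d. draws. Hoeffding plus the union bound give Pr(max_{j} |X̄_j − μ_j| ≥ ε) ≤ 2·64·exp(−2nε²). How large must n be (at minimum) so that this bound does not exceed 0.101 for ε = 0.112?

Need 2·64·exp(−2nε²) ≤ 0.101, i.e. exp(−2nε²) ≤ 0.101/128.
So 2nε² ≥ ln(128/0.101) = 7.144665.
Hence n ≥ 7.144665/(2·0.112²) = 284.784.
The smallest integer n is 285.

285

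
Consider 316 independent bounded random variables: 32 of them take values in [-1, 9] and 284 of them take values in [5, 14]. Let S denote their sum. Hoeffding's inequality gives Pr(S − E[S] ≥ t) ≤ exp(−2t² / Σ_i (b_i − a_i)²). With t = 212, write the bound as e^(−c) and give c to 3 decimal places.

3.430

Σ(b_i − a_i)² = 32·10² + 284·9² = 26204.
c = 2t² / 26204 = 2·212² / 26204 = 3.4303.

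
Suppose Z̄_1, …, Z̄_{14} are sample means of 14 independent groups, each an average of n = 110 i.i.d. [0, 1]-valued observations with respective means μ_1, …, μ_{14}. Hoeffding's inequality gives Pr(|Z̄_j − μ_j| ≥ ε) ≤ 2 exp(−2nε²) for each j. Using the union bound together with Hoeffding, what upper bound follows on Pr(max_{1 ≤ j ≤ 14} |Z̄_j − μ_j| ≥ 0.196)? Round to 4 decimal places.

0.0060

Per-experiment Hoeffding bound: 2·exp(−2·110·0.196²) = 2·exp(−8.45152) = 0.00042715.
Union bound over 14 events: 14·0.00042715 = 0.00598.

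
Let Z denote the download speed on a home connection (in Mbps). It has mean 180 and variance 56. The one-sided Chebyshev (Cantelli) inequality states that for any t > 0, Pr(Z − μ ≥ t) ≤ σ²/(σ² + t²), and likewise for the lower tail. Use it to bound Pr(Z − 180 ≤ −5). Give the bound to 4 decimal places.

0.6914

Here σ² = 56 and t = 5, so σ² + t² = 81.
Cantelli's bound: 56/81 = 0.6914.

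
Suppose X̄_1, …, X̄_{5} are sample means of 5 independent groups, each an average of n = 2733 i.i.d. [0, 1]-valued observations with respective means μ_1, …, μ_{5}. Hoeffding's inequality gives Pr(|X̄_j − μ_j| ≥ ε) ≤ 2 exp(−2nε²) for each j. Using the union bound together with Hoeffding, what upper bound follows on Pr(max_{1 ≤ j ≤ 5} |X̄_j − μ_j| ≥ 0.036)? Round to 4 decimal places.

0.0084

Per-experiment Hoeffding bound: 2·exp(−2·2733·0.036²) = 2·exp(−7.08394) = 0.0016769.
Union bound over 5 events: 5·0.0016769 = 0.00838.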